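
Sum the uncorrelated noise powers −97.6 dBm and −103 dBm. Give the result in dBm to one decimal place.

−96.5 dBm

Convert to linear, add, convert back:
P₁ = 1.74×10⁻¹³ W, P₂ = 5.01×10⁻¹⁴ W
P_tot = 2.24×10⁻¹³ W → 10 log₁₀(P_tot / 10⁻³) = −96.5 dBm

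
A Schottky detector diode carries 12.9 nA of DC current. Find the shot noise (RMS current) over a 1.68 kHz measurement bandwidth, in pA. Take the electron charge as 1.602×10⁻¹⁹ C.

I_n = √(2qI·B)
2qI·B = 2 × 1.602×10⁻¹⁹ × 1.29×10⁻⁸ × 1.68×10³ = 6.94×10⁻²⁴ A²
I_n = √(6.94×10⁻²⁴) = 2.64×10⁻¹² A = 2.64 pA

2.64 pA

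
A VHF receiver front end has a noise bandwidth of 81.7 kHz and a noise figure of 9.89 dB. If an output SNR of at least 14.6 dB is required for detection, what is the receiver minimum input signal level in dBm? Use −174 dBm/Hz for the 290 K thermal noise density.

Sensitivity = −174 + 10 log₁₀(B) + NF + SNR_min
= −174 + 49.12 + 9.89 + 14.6
= −100.39 dBm → −100.4 dBm

−100.4 dBm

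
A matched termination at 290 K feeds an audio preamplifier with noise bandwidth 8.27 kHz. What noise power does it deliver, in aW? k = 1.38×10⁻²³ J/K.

P_n = kTB = 1.38×10⁻²³ × 290 × 8.27×10³ = 3.31×10⁻¹⁷ W = 33.1 aW

33.1 aW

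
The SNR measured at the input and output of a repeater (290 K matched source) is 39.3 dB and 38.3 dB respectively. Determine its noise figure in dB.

1.0 dB

NF (dB) = SNR_in(dB) − SNR_out(dB) when the source is at T₀
NF = 39.3 − 38.3 = 1.0 dB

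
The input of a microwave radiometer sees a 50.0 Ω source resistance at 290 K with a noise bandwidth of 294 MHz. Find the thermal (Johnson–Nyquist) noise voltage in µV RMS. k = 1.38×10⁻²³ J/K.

15.3 µV

V_n = √(4kTRB)
4kTRB = 4 × 1.38×10⁻²³ × 290 × 5.00×10¹ × 2.94×10⁸ = 2.35×10⁻¹⁰ V²
V_n = √(2.35×10⁻¹⁰) = 1.53×10⁻⁵ V = 15.3 µV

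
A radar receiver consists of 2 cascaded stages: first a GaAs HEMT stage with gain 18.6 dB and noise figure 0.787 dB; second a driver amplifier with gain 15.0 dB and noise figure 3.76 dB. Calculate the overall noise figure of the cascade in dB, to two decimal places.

0.86 dB

Convert to linear (a loss of L dB is a gain of −L dB): F_i = 10^(NF_i/10), G_i = 10^(G_i,dB/10)
  Stage 1: F_1 = 10^(0.787/10) = 1.199, G_1 = 10^(18.6/10) = 72.44
  Stage 2: F_2 = 10^(3.76/10) = 2.377, G_2 = 10^(15.0/10) = 31.62
Friis cascade:
  F = 1.199 + (2.377 − 1)/72.44 = 1.218
NF = 10 log₁₀(1.218) = 0.86 dB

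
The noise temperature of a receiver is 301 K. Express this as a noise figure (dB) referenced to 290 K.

3.09 dB

F = 1 + T_e/T₀ = 1 + 301/290 = 2.03793
NF = 10 log₁₀(2.03793) = 3.09 dB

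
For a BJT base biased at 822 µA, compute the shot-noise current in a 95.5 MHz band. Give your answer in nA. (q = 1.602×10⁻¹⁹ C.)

159 nA

I_n = √(2qI·B)
2qI·B = 2 × 1.602×10⁻¹⁹ × 8.22×10⁻⁴ × 9.55×10⁷ = 2.52×10⁻¹⁴ A²
I_n = √(2.52×10⁻¹⁴) = 1.59×10⁻⁷ A = 159 nA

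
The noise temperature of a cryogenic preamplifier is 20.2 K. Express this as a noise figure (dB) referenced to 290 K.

0.292 dB

F = 1 + T_e/T₀ = 1 + 20.2/290 = 1.06966
NF = 10 log₁₀(1.06966) = 0.292 dB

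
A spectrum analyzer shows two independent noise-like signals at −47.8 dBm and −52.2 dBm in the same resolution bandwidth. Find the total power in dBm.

Convert to linear, add, convert back:
P₁ = 1.66×10⁻⁸ W, P₂ = 6.03×10⁻⁹ W
P_tot = 2.26×10⁻⁸ W → 10 log₁₀(P_tot / 10⁻³) = −46.5 dBm

−46.5 dBm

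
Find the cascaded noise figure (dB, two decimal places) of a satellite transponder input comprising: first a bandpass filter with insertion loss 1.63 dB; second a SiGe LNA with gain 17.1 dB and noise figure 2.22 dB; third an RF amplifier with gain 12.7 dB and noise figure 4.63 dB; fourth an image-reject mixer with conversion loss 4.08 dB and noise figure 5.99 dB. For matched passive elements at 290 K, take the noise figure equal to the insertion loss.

3.95 dB

Convert to linear (a loss of L dB is a gain of −L dB): F_i = 10^(NF_i/10), G_i = 10^(G_i,dB/10)
  Stage 1: F_1 = 10^(1.63/10) = 1.455, G_1 = 10^(−1.63/10) = 0.6871
  Stage 2: F_2 = 10^(2.22/10) = 1.667, G_2 = 10^(17.1/10) = 51.29
  Stage 3: F_3 = 10^(4.63/10) = 2.904, G_3 = 10^(12.7/10) = 18.62
  Stage 4: F_4 = 10^(5.99/10) = 3.972, G_4 = 10^(−4.08/10) = 0.3908
Friis cascade:
  F = 1.455 + (1.667 − 1)/0.6871 + (2.904 − 1)/35.24 + (3.972 − 1)/656.1 = 2.485
NF = 10 log₁₀(2.485) = 3.95 dB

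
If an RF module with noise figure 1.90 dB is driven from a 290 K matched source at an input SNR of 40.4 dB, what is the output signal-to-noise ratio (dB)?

By definition F = SNR_in/SNR_out, so in dB: SNR_out = SNR_in − NF
SNR_out = 40.4 − 1.90 = 38.50 dB

38.50 dB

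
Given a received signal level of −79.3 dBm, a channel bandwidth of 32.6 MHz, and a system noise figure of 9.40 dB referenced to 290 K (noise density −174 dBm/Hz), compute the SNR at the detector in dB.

Noise floor: N = −174 + 10 log₁₀(B) + NF
10 log₁₀(3.26×10⁷) = 75.13 dB
N = −174 + 75.13 + 9.40 = −89.47 dBm
SNR = P_sig − N = −79.3 − (−89.47) = 10.17 dB → 10.2 dB

10.2 dB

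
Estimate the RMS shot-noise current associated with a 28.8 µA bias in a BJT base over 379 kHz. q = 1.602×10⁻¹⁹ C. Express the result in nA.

1.87 nA

I_n = √(2qI·B)
2qI·B = 2 × 1.602×10⁻¹⁹ × 2.88×10⁻⁵ × 3.79×10⁵ = 3.50×10⁻¹⁸ A²
I_n = √(3.50×10⁻¹⁸) = 1.87×10⁻⁹ A = 1.87 nA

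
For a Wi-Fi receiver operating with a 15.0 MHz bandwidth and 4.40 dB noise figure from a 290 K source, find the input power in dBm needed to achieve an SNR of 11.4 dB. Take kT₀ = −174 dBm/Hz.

Sensitivity = −174 + 10 log₁₀(B) + NF + SNR_min
= −174 + 71.76 + 4.40 + 11.4
= −86.44 dBm → −86.4 dBm

−86.4 dBm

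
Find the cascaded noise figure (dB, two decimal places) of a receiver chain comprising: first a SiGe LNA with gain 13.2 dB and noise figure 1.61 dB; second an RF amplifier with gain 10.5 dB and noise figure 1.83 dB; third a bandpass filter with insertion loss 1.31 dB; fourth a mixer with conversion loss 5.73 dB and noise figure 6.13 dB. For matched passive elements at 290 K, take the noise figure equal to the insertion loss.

Convert to linear (a loss of L dB is a gain of −L dB): F_i = 10^(NF_i/10), G_i = 10^(G_i,dB/10)
  Stage 1: F_1 = 10^(1.61/10) = 1.449, G_1 = 10^(13.2/10) = 20.89
  Stage 2: F_2 = 10^(1.83/10) = 1.524, G_2 = 10^(10.5/10) = 11.22
  Stage 3: F_3 = 10^(1.31/10) = 1.352, G_3 = 10^(−1.31/10) = 0.7396
  Stage 4: F_4 = 10^(6.13/10) = 4.102, G_4 = 10^(−5.73/10) = 0.2673
Friis cascade:
  F = 1.449 + (1.524 − 1)/20.89 + (1.352 − 1)/234.4 + (4.102 − 1)/173.4 = 1.493
NF = 10 log₁₀(1.493) = 1.74 dB

1.74 dB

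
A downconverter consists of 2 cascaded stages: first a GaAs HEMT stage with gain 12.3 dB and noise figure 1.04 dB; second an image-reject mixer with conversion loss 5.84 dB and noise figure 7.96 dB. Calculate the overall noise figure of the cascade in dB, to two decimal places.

Convert to linear (a loss of L dB is a gain of −L dB): F_i = 10^(NF_i/10), G_i = 10^(G_i,dB/10)
  Stage 1: F_1 = 10^(1.04/10) = 1.271, G_1 = 10^(12.3/10) = 16.98
  Stage 2: F_2 = 10^(7.96/10) = 6.252, G_2 = 10^(−5.84/10) = 0.2606
Friis cascade:
  F = 1.271 + (6.252 − 1)/16.98 = 1.580
NF = 10 log₁₀(1.580) = 1.99 dB

1.99 dB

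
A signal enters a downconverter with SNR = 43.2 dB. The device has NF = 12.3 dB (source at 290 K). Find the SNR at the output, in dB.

By definition F = SNR_in/SNR_out, so in dB: SNR_out = SNR_in − NF
SNR_out = 43.2 − 12.3 = 30.9 dB

30.9 dB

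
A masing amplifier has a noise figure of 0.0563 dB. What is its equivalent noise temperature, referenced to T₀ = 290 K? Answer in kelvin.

F = 10^(0.0563/10) = 1.01305
T_e = (F − 1)·T₀ = (1.01305 − 1) × 290 = 3.78 K

3.78 K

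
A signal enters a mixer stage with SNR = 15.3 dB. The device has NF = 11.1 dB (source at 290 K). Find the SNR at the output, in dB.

By definition F = SNR_in/SNR_out, so in dB: SNR_out = SNR_in − NF
SNR_out = 15.3 − 11.1 = 4.2 dB

4.2 dB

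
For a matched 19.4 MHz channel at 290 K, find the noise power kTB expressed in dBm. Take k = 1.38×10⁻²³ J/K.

P_n = kTB = 1.38×10⁻²³ × 290 × 1.94×10⁷ = 7.76×10⁻¹⁴ W
In dBm: 10 log₁₀(7.76×10⁻¹⁴ / 10⁻³) = −101.1 dBm

−101.1 dBm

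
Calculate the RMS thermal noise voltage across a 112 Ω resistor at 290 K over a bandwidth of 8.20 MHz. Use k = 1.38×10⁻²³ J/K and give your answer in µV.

3.83 µV

V_n = √(4kTRB)
4kTRB = 4 × 1.38×10⁻²³ × 290 × 1.12×10² × 8.20×10⁶ = 1.47×10⁻¹¹ V²
V_n = √(1.47×10⁻¹¹) = 3.83×10⁻⁶ V = 3.83 µV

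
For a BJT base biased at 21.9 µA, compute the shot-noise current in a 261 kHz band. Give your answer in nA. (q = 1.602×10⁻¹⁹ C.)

1.35 nA

I_n = √(2qI·B)
2qI·B = 2 × 1.602×10⁻¹⁹ × 2.19×10⁻⁵ × 2.61×10⁵ = 1.83×10⁻¹⁸ A²
I_n = √(1.83×10⁻¹⁸) = 1.35×10⁻⁹ A = 1.35 nA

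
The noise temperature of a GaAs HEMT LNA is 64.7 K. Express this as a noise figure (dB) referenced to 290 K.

0.875 dB

F = 1 + T_e/T₀ = 1 + 64.7/290 = 1.2231
NF = 10 log₁₀(1.2231) = 0.875 dB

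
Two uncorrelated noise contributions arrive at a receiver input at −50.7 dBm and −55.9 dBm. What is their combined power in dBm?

−49.6 dBm

Convert to linear, add, convert back:
P₁ = 8.51×10⁻⁹ W, P₂ = 2.57×10⁻⁹ W
P_tot = 1.11×10⁻⁸ W → 10 log₁₀(P_tot / 10⁻³) = −49.6 dBm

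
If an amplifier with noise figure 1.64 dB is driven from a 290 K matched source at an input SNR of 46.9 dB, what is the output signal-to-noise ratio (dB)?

By definition F = SNR_in/SNR_out, so in dB: SNR_out = SNR_in − NF
SNR_out = 46.9 − 1.64 = 45.26 dB

45.26 dB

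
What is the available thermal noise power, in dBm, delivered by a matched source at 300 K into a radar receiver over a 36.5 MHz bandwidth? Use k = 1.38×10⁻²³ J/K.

−98.2 dBm

P_n = kTB = 1.38×10⁻²³ × 300 × 3.65×10⁷ = 1.51×10⁻¹³ W
In dBm: 10 log₁₀(1.51×10⁻¹³ / 10⁻³) = −98.2 dBm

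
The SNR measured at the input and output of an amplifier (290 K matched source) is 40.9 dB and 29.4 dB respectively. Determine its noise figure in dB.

NF (dB) = SNR_in(dB) − SNR_out(dB) when the source is at T₀
NF = 40.9 − 29.4 = 11.5 dB

11.5 dB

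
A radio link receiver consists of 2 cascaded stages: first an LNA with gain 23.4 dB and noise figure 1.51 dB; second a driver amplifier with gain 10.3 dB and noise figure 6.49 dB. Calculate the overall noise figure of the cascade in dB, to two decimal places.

Convert to linear (a loss of L dB is a gain of −L dB): F_i = 10^(NF_i/10), G_i = 10^(G_i,dB/10)
  Stage 1: F_1 = 10^(1.51/10) = 1.416, G_1 = 10^(23.4/10) = 218.8
  Stage 2: F_2 = 10^(6.49/10) = 4.457, G_2 = 10^(10.3/10) = 10.72
Friis cascade:
  F = 1.416 + (4.457 − 1)/218.8 = 1.432
NF = 10 log₁₀(1.432) = 1.56 dB

1.56 dB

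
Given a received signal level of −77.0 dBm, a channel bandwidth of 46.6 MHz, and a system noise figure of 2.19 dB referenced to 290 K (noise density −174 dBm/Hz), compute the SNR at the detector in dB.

Noise floor: N = −174 + 10 log₁₀(B) + NF
10 log₁₀(4.66×10⁷) = 76.68 dB
N = −174 + 76.68 + 2.19 = −95.13 dBm
SNR = P_sig − N = −77.0 − (−95.13) = 18.13 dB → 18.1 dB

18.1 dB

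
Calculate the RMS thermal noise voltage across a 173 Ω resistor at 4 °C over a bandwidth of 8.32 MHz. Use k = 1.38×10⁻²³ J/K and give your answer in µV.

T = 4 °C + 273.15 = 277.15 K
V_n = √(4kTRB)
4kTRB = 4 × 1.38×10⁻²³ × 277.15 × 1.73×10² × 8.32×10⁶ = 2.20×10⁻¹¹ V²
V_n = √(2.20×10⁻¹¹) = 4.69×10⁻⁶ V = 4.69 µV

4.69 µV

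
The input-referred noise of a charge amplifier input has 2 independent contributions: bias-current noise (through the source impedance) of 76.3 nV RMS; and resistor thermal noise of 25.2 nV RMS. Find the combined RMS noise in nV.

Uncorrelated sources add in power (mean-square): V_tot = √(ΣV_i²)
V_tot = √[(7.63×10⁻⁸)² + (2.52×10⁻⁸)²] = 8.04×10⁻⁸ V = 80.4 nV

80.4 nV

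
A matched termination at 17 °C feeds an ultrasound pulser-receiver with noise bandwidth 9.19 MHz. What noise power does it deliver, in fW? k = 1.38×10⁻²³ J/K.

36.8 fW

T = 17 °C + 273.15 = 290.15 K
P_n = kTB = 1.38×10⁻²³ × 290.15 × 9.19×10⁶ = 3.68×10⁻¹⁴ W = 36.8 fW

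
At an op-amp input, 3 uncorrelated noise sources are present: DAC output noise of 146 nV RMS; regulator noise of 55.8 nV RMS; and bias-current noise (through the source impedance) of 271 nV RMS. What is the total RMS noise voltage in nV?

313 nV

Uncorrelated sources add in power (mean-square): V_tot = √(ΣV_i²)
V_tot = √[(1.46×10⁻⁷)² + (5.58×10⁻⁸)² + (2.71×10⁻⁷)²] = 3.13×10⁻⁷ V = 313 nV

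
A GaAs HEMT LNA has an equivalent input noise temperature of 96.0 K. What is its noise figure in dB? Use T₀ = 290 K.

F = 1 + T_e/T₀ = 1 + 96.0/290 = 1.33103
NF = 10 log₁₀(1.33103) = 1.24 dB

1.24 dB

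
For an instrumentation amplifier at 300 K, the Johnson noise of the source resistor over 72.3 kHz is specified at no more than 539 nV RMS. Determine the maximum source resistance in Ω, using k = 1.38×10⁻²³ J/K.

243 Ω

Johnson–Nyquist: V_n = √(4kTRB) ⇒ R = V_n² / (4kTB)
4kTB = 4 × 1.38×10⁻²³ × 300 × 7.23×10⁴ = 1.20×10⁻¹⁵
R = (5.39×10⁻⁷)² / 1.20×10⁻¹⁵ = 2.43×10² Ω = 243 Ω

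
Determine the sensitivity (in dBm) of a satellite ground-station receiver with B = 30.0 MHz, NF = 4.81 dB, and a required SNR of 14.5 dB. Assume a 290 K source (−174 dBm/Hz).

Sensitivity = −174 + 10 log₁₀(B) + NF + SNR_min
= −174 + 74.77 + 4.81 + 14.5
= −79.92 dBm → −79.9 dBm

−79.9 dBm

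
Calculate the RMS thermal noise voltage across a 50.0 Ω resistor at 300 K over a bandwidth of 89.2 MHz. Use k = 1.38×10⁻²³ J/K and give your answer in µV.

V_n = √(4kTRB)
4kTRB = 4 × 1.38×10⁻²³ × 300 × 5.00×10¹ × 8.92×10⁷ = 7.39×10⁻¹¹ V²
V_n = √(7.39×10⁻¹¹) = 8.59×10⁻⁶ V = 8.59 µV

8.59 µV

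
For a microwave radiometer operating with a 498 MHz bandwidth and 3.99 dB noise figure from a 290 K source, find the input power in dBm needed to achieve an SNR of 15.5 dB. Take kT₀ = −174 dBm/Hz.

Sensitivity = −174 + 10 log₁₀(B) + NF + SNR_min
= −174 + 86.97 + 3.99 + 15.5
= −67.54 dBm → −67.5 dBm

−67.5 dBm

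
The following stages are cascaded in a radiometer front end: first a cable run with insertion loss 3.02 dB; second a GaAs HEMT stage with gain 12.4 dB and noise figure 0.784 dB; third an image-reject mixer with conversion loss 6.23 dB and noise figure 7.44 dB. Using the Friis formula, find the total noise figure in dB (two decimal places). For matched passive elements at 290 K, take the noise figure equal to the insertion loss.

4.66 dB

Convert to linear (a loss of L dB is a gain of −L dB): F_i = 10^(NF_i/10), G_i = 10^(G_i,dB/10)
  Stage 1: F_1 = 10^(3.02/10) = 2.004, G_1 = 10^(−3.02/10) = 0.4989
  Stage 2: F_2 = 10^(0.784/10) = 1.198, G_2 = 10^(12.4/10) = 17.38
  Stage 3: F_3 = 10^(7.44/10) = 5.546, G_3 = 10^(−6.23/10) = 0.2382
Friis cascade:
  F = 2.004 + (1.198 − 1)/0.4989 + (5.546 − 1)/8.670 = 2.925
NF = 10 log₁₀(2.925) = 4.66 dB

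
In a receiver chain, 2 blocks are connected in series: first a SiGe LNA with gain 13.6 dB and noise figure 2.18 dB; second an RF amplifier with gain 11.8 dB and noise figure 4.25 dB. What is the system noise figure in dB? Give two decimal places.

Convert to linear (a loss of L dB is a gain of −L dB): F_i = 10^(NF_i/10), G_i = 10^(G_i,dB/10)
  Stage 1: F_1 = 10^(2.18/10) = 1.652, G_1 = 10^(13.6/10) = 22.91
  Stage 2: F_2 = 10^(4.25/10) = 2.661, G_2 = 10^(11.8/10) = 15.14
Friis cascade:
  F = 1.652 + (2.661 − 1)/22.91 = 1.724
NF = 10 log₁₀(1.724) = 2.37 dB

2.37 dB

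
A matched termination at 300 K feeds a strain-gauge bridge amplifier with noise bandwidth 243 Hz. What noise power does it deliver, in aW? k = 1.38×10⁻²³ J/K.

1.01 aW

P_n = kTB = 1.38×10⁻²³ × 300 × 2.43×10² = 1.01×10⁻¹⁸ W = 1.01 aW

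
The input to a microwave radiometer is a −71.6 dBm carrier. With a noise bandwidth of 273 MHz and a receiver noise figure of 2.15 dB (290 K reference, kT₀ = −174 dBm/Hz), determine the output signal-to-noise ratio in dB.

Noise floor: N = −174 + 10 log₁₀(B) + NF
10 log₁₀(2.73×10⁸) = 84.36 dB
N = −174 + 84.36 + 2.15 = −87.49 dBm
SNR = P_sig − N = −71.6 − (−87.49) = 15.89 dB → 15.9 dB

15.9 dB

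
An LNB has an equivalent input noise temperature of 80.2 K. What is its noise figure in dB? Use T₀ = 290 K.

1.06 dB

F = 1 + T_e/T₀ = 1 + 80.2/290 = 1.27655
NF = 10 log₁₀(1.27655) = 1.06 dB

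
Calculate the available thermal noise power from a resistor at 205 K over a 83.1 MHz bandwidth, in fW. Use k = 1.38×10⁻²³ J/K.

235 fW

P_n = kTB = 1.38×10⁻²³ × 205 × 8.31×10⁷ = 2.35×10⁻¹³ W = 235 fW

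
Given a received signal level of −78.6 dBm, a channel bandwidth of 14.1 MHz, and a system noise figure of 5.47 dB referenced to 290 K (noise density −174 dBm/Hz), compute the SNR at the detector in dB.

Noise floor: N = −174 + 10 log₁₀(B) + NF
10 log₁₀(1.41×10⁷) = 71.49 dB
N = −174 + 71.49 + 5.47 = −97.04 dBm
SNR = P_sig − N = −78.6 − (−97.04) = 18.44 dB → 18.4 dB

18.4 dB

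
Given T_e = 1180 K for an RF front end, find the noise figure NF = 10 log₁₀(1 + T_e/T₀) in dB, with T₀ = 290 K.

F = 1 + T_e/T₀ = 1 + 1180/290 = 5.06897
NF = 10 log₁₀(5.06897) = 7.05 dB

7.05 dB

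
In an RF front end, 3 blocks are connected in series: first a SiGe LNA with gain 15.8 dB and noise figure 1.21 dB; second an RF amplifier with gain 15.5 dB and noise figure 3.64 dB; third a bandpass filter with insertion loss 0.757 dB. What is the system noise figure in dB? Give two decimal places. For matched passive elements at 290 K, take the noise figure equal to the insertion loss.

1.32 dB

Convert to linear (a loss of L dB is a gain of −L dB): F_i = 10^(NF_i/10), G_i = 10^(G_i,dB/10)
  Stage 1: F_1 = 10^(1.21/10) = 1.321, G_1 = 10^(15.8/10) = 38.02
  Stage 2: F_2 = 10^(3.64/10) = 2.312, G_2 = 10^(15.5/10) = 35.48
  Stage 3: F_3 = 10^(0.757/10) = 1.190, G_3 = 10^(−0.757/10) = 0.8400
Friis cascade:
  F = 1.321 + (2.312 − 1)/38.02 + (1.190 − 1)/1349 = 1.356
NF = 10 log₁₀(1.356) = 1.32 dB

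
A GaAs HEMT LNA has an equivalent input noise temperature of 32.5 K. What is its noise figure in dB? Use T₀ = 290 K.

0.461 dB

F = 1 + T_e/T₀ = 1 + 32.5/290 = 1.11207
NF = 10 log₁₀(1.11207) = 0.461 dB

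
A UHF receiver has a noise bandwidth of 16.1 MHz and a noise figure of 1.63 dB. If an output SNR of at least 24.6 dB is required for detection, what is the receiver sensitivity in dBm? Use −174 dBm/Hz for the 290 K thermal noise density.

Sensitivity = −174 + 10 log₁₀(B) + NF + SNR_min
= −174 + 72.07 + 1.63 + 24.6
= −75.70 dBm → −75.7 dBm

−75.7 dBm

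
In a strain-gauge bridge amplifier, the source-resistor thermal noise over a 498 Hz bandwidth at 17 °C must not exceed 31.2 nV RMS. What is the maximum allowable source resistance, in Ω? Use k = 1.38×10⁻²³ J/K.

122 Ω

T = 17 °C + 273.15 = 290.15 K
Johnson–Nyquist: V_n = √(4kTRB) ⇒ R = V_n² / (4kTB)
4kTB = 4 × 1.38×10⁻²³ × 290.15 × 4.98×10² = 7.98×10⁻¹⁸
R = (3.12×10⁻⁸)² / 7.98×10⁻¹⁸ = 1.22×10² Ω = 122 Ω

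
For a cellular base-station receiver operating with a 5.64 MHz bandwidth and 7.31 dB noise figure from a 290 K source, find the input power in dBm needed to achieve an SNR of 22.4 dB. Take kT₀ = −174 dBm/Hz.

−76.8 dBm

Sensitivity = −174 + 10 log₁₀(B) + NF + SNR_min
= −174 + 67.51 + 7.31 + 22.4
= −76.78 dBm → −76.8 dBm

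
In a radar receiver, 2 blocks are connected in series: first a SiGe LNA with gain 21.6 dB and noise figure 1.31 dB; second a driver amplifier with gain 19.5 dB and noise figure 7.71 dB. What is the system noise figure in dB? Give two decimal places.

Convert to linear (a loss of L dB is a gain of −L dB): F_i = 10^(NF_i/10), G_i = 10^(G_i,dB/10)
  Stage 1: F_1 = 10^(1.31/10) = 1.352, G_1 = 10^(21.6/10) = 144.5
  Stage 2: F_2 = 10^(7.71/10) = 5.902, G_2 = 10^(19.5/10) = 89.13
Friis cascade:
  F = 1.352 + (5.902 − 1)/144.5 = 1.386
NF = 10 log₁₀(1.386) = 1.42 dB

1.42 dB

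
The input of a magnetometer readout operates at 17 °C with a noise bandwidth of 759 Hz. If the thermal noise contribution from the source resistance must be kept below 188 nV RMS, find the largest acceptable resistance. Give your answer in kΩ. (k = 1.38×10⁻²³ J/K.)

T = 17 °C + 273.15 = 290.15 K
Johnson–Nyquist: V_n = √(4kTRB) ⇒ R = V_n² / (4kTB)
4kTB = 4 × 1.38×10⁻²³ × 290.15 × 7.59×10² = 1.22×10⁻¹⁷
R = (1.88×10⁻⁷)² / 1.22×10⁻¹⁷ = 2.91×10³ Ω = 2.91 kΩ

2.91 kΩ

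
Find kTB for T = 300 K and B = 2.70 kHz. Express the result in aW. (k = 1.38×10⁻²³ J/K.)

P_n = kTB = 1.38×10⁻²³ × 300 × 2.70×10³ = 1.12×10⁻¹⁷ W = 11.2 aW

11.2 aW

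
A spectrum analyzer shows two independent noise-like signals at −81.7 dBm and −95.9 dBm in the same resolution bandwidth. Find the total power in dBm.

Convert to linear, add, convert back:
P₁ = 6.76×10⁻¹² W, P₂ = 2.57×10⁻¹³ W
P_tot = 7.02×10⁻¹² W → 10 log₁₀(P_tot / 10⁻³) = −81.5 dBm

−81.5 dBm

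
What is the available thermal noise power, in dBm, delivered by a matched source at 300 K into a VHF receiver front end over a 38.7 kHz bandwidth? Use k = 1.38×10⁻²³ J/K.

P_n = kTB = 1.38×10⁻²³ × 300 × 3.87×10⁴ = 1.60×10⁻¹⁶ W
In dBm: 10 log₁₀(1.60×10⁻¹⁶ / 10⁻³) = −128.0 dBm

−128.0 dBm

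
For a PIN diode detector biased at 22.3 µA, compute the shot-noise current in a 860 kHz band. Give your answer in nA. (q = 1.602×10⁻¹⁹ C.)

2.48 nA

I_n = √(2qI·B)
2qI·B = 2 × 1.602×10⁻¹⁹ × 2.23×10⁻⁵ × 8.60×10⁵ = 6.14×10⁻¹⁸ A²
I_n = √(6.14×10⁻¹⁸) = 2.48×10⁻⁹ A = 2.48 nA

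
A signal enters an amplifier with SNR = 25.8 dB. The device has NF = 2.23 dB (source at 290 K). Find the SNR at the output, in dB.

23.57 dB

By definition F = SNR_in/SNR_out, so in dB: SNR_out = SNR_in − NF
SNR_out = 25.8 − 2.23 = 23.57 dB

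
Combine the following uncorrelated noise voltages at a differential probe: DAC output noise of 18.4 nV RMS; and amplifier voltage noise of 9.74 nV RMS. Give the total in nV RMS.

Uncorrelated sources add in power (mean-square): V_tot = √(ΣV_i²)
V_tot = √[(1.84×10⁻⁸)² + (9.74×10⁻⁹)²] = 2.08×10⁻⁸ V = 20.8 nV

20.8 nV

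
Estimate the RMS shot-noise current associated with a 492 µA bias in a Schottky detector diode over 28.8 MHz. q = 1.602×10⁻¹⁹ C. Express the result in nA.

67.4 nA

I_n = √(2qI·B)
2qI·B = 2 × 1.602×10⁻¹⁹ × 4.92×10⁻⁴ × 2.88×10⁷ = 4.54×10⁻¹⁵ A²
I_n = √(4.54×10⁻¹⁵) = 6.74×10⁻⁸ A = 67.4 nA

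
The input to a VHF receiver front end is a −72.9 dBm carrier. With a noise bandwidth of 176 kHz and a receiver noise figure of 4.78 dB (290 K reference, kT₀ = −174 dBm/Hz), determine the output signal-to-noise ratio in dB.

43.9 dB

Noise floor: N = −174 + 10 log₁₀(B) + NF
10 log₁₀(1.76×10⁵) = 52.46 dB
N = −174 + 52.46 + 4.78 = −116.76 dBm
SNR = P_sig − N = −72.9 − (−116.76) = 43.86 dB → 43.9 dB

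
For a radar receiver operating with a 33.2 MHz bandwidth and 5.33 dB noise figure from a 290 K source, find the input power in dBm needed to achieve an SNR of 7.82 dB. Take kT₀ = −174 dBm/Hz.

Sensitivity = −174 + 10 log₁₀(B) + NF + SNR_min
= −174 + 75.21 + 5.33 + 7.82
= −85.64 dBm → −85.6 dBm

−85.6 dBm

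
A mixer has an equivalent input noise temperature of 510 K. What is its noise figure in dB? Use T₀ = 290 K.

4.41 dB

F = 1 + T_e/T₀ = 1 + 510/290 = 2.75862
NF = 10 log₁₀(2.75862) = 4.41 dB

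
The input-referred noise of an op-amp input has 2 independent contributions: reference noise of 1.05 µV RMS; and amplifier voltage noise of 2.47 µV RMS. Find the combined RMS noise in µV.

Uncorrelated sources add in power (mean-square): V_tot = √(ΣV_i²)
V_tot = √[(1.05×10⁻⁶)² + (2.47×10⁻⁶)²] = 2.68×10⁻⁶ V = 2.68 µV

2.68 µV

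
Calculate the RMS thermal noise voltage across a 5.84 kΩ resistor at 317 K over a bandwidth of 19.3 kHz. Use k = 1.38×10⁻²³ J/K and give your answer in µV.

1.40 µV

V_n = √(4kTRB)
4kTRB = 4 × 1.38×10⁻²³ × 317 × 5.84×10³ × 1.93×10⁴ = 1.97×10⁻¹² V²
V_n = √(1.97×10⁻¹²) = 1.40×10⁻⁶ V = 1.40 µV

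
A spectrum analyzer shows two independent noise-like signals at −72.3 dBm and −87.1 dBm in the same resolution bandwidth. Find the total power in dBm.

Convert to linear, add, convert back:
P₁ = 5.89×10⁻¹¹ W, P₂ = 1.95×10⁻¹² W
P_tot = 6.08×10⁻¹¹ W → 10 log₁₀(P_tot / 10⁻³) = −72.2 dBm

−72.2 dBm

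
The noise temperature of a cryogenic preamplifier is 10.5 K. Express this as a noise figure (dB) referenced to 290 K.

0.154 dB

F = 1 + T_e/T₀ = 1 + 10.5/290 = 1.03621
NF = 10 log₁₀(1.03621) = 0.154 dB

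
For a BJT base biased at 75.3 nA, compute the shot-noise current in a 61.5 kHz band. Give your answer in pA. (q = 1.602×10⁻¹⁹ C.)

I_n = √(2qI·B)
2qI·B = 2 × 1.602×10⁻¹⁹ × 7.53×10⁻⁸ × 6.15×10⁴ = 1.48×10⁻²¹ A²
I_n = √(1.48×10⁻²¹) = 3.85×10⁻¹¹ A = 38.5 pA

38.5 pA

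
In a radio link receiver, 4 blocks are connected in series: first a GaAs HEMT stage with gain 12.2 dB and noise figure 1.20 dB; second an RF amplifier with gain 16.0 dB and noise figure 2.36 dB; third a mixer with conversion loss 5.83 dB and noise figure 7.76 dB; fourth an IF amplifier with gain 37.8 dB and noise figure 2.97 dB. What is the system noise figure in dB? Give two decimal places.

Convert to linear (a loss of L dB is a gain of −L dB): F_i = 10^(NF_i/10), G_i = 10^(G_i,dB/10)
  Stage 1: F_1 = 10^(1.20/10) = 1.318, G_1 = 10^(12.2/10) = 16.60
  Stage 2: F_2 = 10^(2.36/10) = 1.722, G_2 = 10^(16.0/10) = 39.81
  Stage 3: F_3 = 10^(7.76/10) = 5.970, G_3 = 10^(−5.83/10) = 0.2612
  Stage 4: F_4 = 10^(2.97/10) = 1.982, G_4 = 10^(37.8/10) = 6026
Friis cascade:
  F = 1.318 + (1.722 − 1)/16.60 + (5.970 − 1)/660.7 + (1.982 − 1)/172.6 = 1.375
NF = 10 log₁₀(1.375) = 1.38 dB

1.38 dB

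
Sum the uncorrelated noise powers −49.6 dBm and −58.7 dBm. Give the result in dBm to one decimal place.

Convert to linear, add, convert back:
P₁ = 1.10×10⁻⁸ W, P₂ = 1.35×10⁻⁹ W
P_tot = 1.23×10⁻⁸ W → 10 log₁₀(P_tot / 10⁻³) = −49.1 dBm

−49.1 dBm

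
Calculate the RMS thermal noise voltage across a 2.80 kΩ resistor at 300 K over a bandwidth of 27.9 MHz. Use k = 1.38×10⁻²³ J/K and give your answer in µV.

36.0 µV

V_n = √(4kTRB)
4kTRB = 4 × 1.38×10⁻²³ × 300 × 2.80×10³ × 2.79×10⁷ = 1.29×10⁻⁹ V²
V_n = √(1.29×10⁻⁹) = 3.60×10⁻⁵ V = 36.0 µV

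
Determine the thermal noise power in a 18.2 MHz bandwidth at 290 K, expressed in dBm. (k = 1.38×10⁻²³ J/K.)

P_n = kTB = 1.38×10⁻²³ × 290 × 1.82×10⁷ = 7.28×10⁻¹⁴ W
In dBm: 10 log₁₀(7.28×10⁻¹⁴ / 10⁻³) = −101.4 dBm

−101.4 dBm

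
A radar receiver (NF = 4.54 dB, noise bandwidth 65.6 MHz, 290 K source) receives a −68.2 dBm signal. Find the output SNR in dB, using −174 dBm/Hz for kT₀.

Noise floor: N = −174 + 10 log₁₀(B) + NF
10 log₁₀(6.56×10⁷) = 78.17 dB
N = −174 + 78.17 + 4.54 = −91.29 dBm
SNR = P_sig − N = −68.2 − (−91.29) = 23.09 dB → 23.1 dB

23.1 dB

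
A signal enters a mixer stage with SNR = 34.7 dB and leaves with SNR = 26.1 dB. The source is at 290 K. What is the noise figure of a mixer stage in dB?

NF (dB) = SNR_in(dB) − SNR_out(dB) when the source is at T₀
NF = 34.7 − 26.1 = 8.6 dB

8.6 dB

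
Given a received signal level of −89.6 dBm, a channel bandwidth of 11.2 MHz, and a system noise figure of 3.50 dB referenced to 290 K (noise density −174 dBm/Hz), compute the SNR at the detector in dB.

Noise floor: N = −174 + 10 log₁₀(B) + NF
10 log₁₀(1.12×10⁷) = 70.49 dB
N = −174 + 70.49 + 3.50 = −100.01 dBm
SNR = P_sig − N = −89.6 − (−100.01) = 10.41 dB → 10.4 dB

10.4 dB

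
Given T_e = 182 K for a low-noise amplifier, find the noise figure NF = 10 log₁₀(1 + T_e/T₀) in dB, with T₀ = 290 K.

2.12 dB

F = 1 + T_e/T₀ = 1 + 182/290 = 1.62759
NF = 10 log₁₀(1.62759) = 2.12 dB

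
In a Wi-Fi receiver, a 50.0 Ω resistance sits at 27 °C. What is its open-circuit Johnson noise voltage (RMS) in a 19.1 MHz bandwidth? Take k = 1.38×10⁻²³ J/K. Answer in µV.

T = 27 °C + 273.15 = 300.15 K
V_n = √(4kTRB)
4kTRB = 4 × 1.38×10⁻²³ × 300.15 × 5.00×10¹ × 1.91×10⁷ = 1.58×10⁻¹¹ V²
V_n = √(1.58×10⁻¹¹) = 3.98×10⁻⁶ V = 3.98 µV

3.98 µV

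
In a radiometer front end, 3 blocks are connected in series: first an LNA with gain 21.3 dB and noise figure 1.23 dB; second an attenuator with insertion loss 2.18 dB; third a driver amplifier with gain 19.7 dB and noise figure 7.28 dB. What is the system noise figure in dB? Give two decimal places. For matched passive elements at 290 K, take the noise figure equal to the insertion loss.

Convert to linear (a loss of L dB is a gain of −L dB): F_i = 10^(NF_i/10), G_i = 10^(G_i,dB/10)
  Stage 1: F_1 = 10^(1.23/10) = 1.327, G_1 = 10^(21.3/10) = 134.9
  Stage 2: F_2 = 10^(2.18/10) = 1.652, G_2 = 10^(−2.18/10) = 0.6053
  Stage 3: F_3 = 10^(7.28/10) = 5.346, G_3 = 10^(19.7/10) = 93.33
Friis cascade:
  F = 1.327 + (1.652 − 1)/134.9 + (5.346 − 1)/81.66 = 1.385
NF = 10 log₁₀(1.385) = 1.42 dB

1.42 dB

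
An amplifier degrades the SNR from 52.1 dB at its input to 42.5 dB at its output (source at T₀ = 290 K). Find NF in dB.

9.6 dB

NF (dB) = SNR_in(dB) − SNR_out(dB) when the source is at T₀
NF = 52.1 − 42.5 = 9.6 dB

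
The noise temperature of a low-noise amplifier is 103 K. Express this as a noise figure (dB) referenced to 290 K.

F = 1 + T_e/T₀ = 1 + 103/290 = 1.35517
NF = 10 log₁₀(1.35517) = 1.32 dB

1.32 dB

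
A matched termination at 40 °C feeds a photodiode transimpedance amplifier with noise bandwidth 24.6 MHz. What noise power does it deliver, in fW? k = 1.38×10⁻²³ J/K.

106 fW

T = 40 °C + 273.15 = 313.15 K
P_n = kTB = 1.38×10⁻²³ × 313.15 × 2.46×10⁷ = 1.06×10⁻¹³ W = 106 fW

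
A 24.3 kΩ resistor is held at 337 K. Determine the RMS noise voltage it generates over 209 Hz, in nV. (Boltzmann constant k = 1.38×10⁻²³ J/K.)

V_n = √(4kTRB)
4kTRB = 4 × 1.38×10⁻²³ × 337 × 2.43×10⁴ × 2.09×10² = 9.45×10⁻¹⁴ V²
V_n = √(9.45×10⁻¹⁴) = 3.07×10⁻⁷ V = 307 nV

307 nV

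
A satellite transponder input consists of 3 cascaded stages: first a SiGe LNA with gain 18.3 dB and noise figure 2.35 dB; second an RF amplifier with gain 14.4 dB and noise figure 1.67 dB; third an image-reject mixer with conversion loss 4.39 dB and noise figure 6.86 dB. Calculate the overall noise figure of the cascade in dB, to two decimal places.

2.37 dB

Convert to linear (a loss of L dB is a gain of −L dB): F_i = 10^(NF_i/10), G_i = 10^(G_i,dB/10)
  Stage 1: F_1 = 10^(2.35/10) = 1.718, G_1 = 10^(18.3/10) = 67.61
  Stage 2: F_2 = 10^(1.67/10) = 1.469, G_2 = 10^(14.4/10) = 27.54
  Stage 3: F_3 = 10^(6.86/10) = 4.853, G_3 = 10^(−4.39/10) = 0.3639
Friis cascade:
  F = 1.718 + (1.469 − 1)/67.61 + (4.853 − 1)/1862 = 1.727
NF = 10 log₁₀(1.727) = 2.37 dB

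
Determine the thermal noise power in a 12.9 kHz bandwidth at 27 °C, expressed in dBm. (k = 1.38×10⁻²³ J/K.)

T = 27 °C + 273.15 = 300.15 K
P_n = kTB = 1.38×10⁻²³ × 300.15 × 1.29×10⁴ = 5.34×10⁻¹⁷ W
In dBm: 10 log₁₀(5.34×10⁻¹⁷ / 10⁻³) = −132.7 dBm

−132.7 dBm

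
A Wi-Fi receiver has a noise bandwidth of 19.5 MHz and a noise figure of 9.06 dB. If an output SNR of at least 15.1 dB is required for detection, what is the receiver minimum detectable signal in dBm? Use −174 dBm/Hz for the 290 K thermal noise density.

Sensitivity = −174 + 10 log₁₀(B) + NF + SNR_min
= −174 + 72.9 + 9.06 + 15.1
= −76.94 dBm → −76.9 dBm

−76.9 dBm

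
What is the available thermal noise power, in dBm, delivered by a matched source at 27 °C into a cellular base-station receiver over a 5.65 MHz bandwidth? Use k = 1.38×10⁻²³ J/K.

−106.3 dBm

T = 27 °C + 273.15 = 300.15 K
P_n = kTB = 1.38×10⁻²³ × 300.15 × 5.65×10⁶ = 2.34×10⁻¹⁴ W
In dBm: 10 log₁₀(2.34×10⁻¹⁴ / 10⁻³) = −106.3 dBm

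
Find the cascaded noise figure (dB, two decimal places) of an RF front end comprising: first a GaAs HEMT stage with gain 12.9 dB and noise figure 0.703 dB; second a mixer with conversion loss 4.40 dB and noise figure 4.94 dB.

1.09 dB

Convert to linear (a loss of L dB is a gain of −L dB): F_i = 10^(NF_i/10), G_i = 10^(G_i,dB/10)
  Stage 1: F_1 = 10^(0.703/10) = 1.176, G_1 = 10^(12.9/10) = 19.50
  Stage 2: F_2 = 10^(4.94/10) = 3.119, G_2 = 10^(−4.40/10) = 0.3631
Friis cascade:
  F = 1.176 + (3.119 − 1)/19.50 = 1.284
NF = 10 log₁₀(1.284) = 1.09 dB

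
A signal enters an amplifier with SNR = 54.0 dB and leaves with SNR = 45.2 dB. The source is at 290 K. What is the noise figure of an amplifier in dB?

NF (dB) = SNR_in(dB) − SNR_out(dB) when the source is at T₀
NF = 54.0 − 45.2 = 8.8 dB

8.8 dB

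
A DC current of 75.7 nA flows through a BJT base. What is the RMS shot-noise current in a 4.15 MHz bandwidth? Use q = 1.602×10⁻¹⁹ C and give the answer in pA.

I_n = √(2qI·B)
2qI·B = 2 × 1.602×10⁻¹⁹ × 7.57×10⁻⁸ × 4.15×10⁶ = 1.01×10⁻¹⁹ A²
I_n = √(1.01×10⁻¹⁹) = 3.17×10⁻¹⁰ A = 317 pA

317 pA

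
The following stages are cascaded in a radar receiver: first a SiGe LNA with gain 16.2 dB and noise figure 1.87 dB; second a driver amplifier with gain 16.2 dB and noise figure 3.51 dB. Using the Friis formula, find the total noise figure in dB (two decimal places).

Convert to linear (a loss of L dB is a gain of −L dB): F_i = 10^(NF_i/10), G_i = 10^(G_i,dB/10)
  Stage 1: F_1 = 10^(1.87/10) = 1.538, G_1 = 10^(16.2/10) = 41.69
  Stage 2: F_2 = 10^(3.51/10) = 2.244, G_2 = 10^(16.2/10) = 41.69
Friis cascade:
  F = 1.538 + (2.244 − 1)/41.69 = 1.568
NF = 10 log₁₀(1.568) = 1.95 dB

1.95 dB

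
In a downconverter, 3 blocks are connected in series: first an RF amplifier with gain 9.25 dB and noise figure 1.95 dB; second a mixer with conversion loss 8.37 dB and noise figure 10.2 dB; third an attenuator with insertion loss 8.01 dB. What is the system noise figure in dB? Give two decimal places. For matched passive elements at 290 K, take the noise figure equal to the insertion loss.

Convert to linear (a loss of L dB is a gain of −L dB): F_i = 10^(NF_i/10), G_i = 10^(G_i,dB/10)
  Stage 1: F_1 = 10^(1.95/10) = 1.567, G_1 = 10^(9.25/10) = 8.414
  Stage 2: F_2 = 10^(10.2/10) = 10.47, G_2 = 10^(−8.37/10) = 0.1455
  Stage 3: F_3 = 10^(8.01/10) = 6.324, G_3 = 10^(−8.01/10) = 0.1581
Friis cascade:
  F = 1.567 + (10.47 − 1)/8.414 + (6.324 − 1)/1.225 = 7.040
NF = 10 log₁₀(7.040) = 8.48 dB

8.48 dB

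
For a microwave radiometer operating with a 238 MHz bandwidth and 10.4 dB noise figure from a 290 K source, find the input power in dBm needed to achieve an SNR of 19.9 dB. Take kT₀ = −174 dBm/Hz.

−59.9 dBm

Sensitivity = −174 + 10 log₁₀(B) + NF + SNR_min
= −174 + 83.77 + 10.4 + 19.9
= −59.93 dBm → −59.9 dBm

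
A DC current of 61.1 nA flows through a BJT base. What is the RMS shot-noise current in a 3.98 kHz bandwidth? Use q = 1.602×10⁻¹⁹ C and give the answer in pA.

I_n = √(2qI·B)
2qI·B = 2 × 1.602×10⁻¹⁹ × 6.11×10⁻⁸ × 3.98×10³ = 7.79×10⁻²³ A²
I_n = √(7.79×10⁻²³) = 8.83×10⁻¹² A = 8.83 pA

8.83 pA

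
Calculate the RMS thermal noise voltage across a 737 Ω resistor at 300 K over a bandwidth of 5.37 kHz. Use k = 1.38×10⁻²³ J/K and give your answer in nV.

V_n = √(4kTRB)
4kTRB = 4 × 1.38×10⁻²³ × 300 × 7.37×10² × 5.37×10³ = 6.55×10⁻¹⁴ V²
V_n = √(6.55×10⁻¹⁴) = 2.56×10⁻⁷ V = 256 nV

256 nV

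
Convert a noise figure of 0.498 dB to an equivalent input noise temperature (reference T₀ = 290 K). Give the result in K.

F = 10^(0.498/10) = 1.1215
T_e = (F − 1)·T₀ = (1.1215 − 1) × 290 = 35.2 K

35.2 K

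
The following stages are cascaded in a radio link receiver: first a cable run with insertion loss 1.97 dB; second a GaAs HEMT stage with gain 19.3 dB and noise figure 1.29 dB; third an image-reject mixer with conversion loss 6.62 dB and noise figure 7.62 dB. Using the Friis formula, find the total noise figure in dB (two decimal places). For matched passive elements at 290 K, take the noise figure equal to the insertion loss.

3.44 dB

Convert to linear (a loss of L dB is a gain of −L dB): F_i = 10^(NF_i/10), G_i = 10^(G_i,dB/10)
  Stage 1: F_1 = 10^(1.97/10) = 1.574, G_1 = 10^(−1.97/10) = 0.6353
  Stage 2: F_2 = 10^(1.29/10) = 1.346, G_2 = 10^(19.3/10) = 85.11
  Stage 3: F_3 = 10^(7.62/10) = 5.781, G_3 = 10^(−6.62/10) = 0.2178
Friis cascade:
  F = 1.574 + (1.346 − 1)/0.6353 + (5.781 − 1)/54.08 = 2.207
NF = 10 log₁₀(2.207) = 3.44 dB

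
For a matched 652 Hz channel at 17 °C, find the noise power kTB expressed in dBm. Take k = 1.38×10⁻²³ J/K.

−145.8 dBm

T = 17 °C + 273.15 = 290.15 K
P_n = kTB = 1.38×10⁻²³ × 290.15 × 6.52×10² = 2.61×10⁻¹⁸ W
In dBm: 10 log₁₀(2.61×10⁻¹⁸ / 10⁻³) = −145.8 dBm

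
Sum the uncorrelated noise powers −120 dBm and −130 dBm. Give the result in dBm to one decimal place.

Convert to linear, add, convert back:
P₁ = 1.00×10⁻¹⁵ W, P₂ = 1.00×10⁻¹⁶ W
P_tot = 1.10×10⁻¹⁵ W → 10 log₁₀(P_tot / 10⁻³) = −119.6 dBm

−119.6 dBm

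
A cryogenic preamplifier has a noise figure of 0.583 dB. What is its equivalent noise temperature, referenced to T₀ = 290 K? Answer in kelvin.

F = 10^(0.583/10) = 1.14367
T_e = (F − 1)·T₀ = (1.14367 − 1) × 290 = 41.7 K

41.7 K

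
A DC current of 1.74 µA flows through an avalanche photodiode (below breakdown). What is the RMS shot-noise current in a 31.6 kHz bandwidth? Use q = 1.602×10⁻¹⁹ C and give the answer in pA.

133 pA

I_n = √(2qI·B)
2qI·B = 2 × 1.602×10⁻¹⁹ × 1.74×10⁻⁶ × 3.16×10⁴ = 1.76×10⁻²⁰ A²
I_n = √(1.76×10⁻²⁰) = 1.33×10⁻¹⁰ A = 133 pA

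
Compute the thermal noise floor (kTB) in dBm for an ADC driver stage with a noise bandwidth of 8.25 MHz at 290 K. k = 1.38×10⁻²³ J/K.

−104.8 dBm

P_n = kTB = 1.38×10⁻²³ × 290 × 8.25×10⁶ = 3.30×10⁻¹⁴ W
In dBm: 10 log₁₀(3.30×10⁻¹⁴ / 10⁻³) = −104.8 dBm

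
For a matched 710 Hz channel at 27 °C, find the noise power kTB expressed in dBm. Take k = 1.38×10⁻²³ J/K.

T = 27 °C + 273.15 = 300.15 K
P_n = kTB = 1.38×10⁻²³ × 300.15 × 7.10×10² = 2.94×10⁻¹⁸ W
In dBm: 10 log₁₀(2.94×10⁻¹⁸ / 10⁻³) = −145.3 dBm

−145.3 dBm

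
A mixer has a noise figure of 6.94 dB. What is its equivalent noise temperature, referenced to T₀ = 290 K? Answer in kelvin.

1144 K

F = 10^(6.94/10) = 4.94311
T_e = (F − 1)·T₀ = (4.94311 − 1) × 290 = 1144 K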